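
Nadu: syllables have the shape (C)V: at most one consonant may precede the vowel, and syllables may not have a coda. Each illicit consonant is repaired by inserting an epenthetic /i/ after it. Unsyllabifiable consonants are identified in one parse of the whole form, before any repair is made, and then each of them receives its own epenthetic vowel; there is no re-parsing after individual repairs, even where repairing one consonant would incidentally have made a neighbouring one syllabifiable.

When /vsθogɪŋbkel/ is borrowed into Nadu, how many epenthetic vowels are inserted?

5

The unsyllabifiable consonants are /v/, /s/, /ŋ/, /b/, /l/; each receives one epenthetic vowel.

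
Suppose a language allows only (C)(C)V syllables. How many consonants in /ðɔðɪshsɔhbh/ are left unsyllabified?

Syllabifying with onset maximization leaves /s/, /h/, /b/, /h/ stranded (no codas are permitted; onsets may contain at most 2 consonants).

4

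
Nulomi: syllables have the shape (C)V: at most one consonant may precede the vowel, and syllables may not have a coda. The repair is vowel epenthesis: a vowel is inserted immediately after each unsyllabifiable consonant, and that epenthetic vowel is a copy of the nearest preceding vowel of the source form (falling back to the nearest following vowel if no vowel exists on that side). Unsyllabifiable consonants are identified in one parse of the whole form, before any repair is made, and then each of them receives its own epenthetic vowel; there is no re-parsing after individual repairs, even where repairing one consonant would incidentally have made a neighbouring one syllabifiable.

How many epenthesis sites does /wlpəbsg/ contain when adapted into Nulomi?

The unsyllabifiable consonants are /w/, /l/, /b/, /s/, /g/; each receives one epenthetic vowel.

5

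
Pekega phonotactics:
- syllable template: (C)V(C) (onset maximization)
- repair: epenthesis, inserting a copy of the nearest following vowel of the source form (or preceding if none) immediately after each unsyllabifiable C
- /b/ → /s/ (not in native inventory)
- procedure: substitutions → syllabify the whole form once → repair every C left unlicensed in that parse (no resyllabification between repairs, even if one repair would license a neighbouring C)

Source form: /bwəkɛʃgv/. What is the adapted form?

Substitution: /b/ → /s/, giving /swəkɛʃgv/.
Under (C)V(C), the unsyllabifiable consonants are /s/, /g/, /v/ (at most one coda consonant is licensed; onsets are limited to one consonant).
Epenthesis after each stranded consonant: /s/ → /sə/, /g/ → /gɛ/, /v/ → /vɛ/.

səwəkɛʃgɛvɛ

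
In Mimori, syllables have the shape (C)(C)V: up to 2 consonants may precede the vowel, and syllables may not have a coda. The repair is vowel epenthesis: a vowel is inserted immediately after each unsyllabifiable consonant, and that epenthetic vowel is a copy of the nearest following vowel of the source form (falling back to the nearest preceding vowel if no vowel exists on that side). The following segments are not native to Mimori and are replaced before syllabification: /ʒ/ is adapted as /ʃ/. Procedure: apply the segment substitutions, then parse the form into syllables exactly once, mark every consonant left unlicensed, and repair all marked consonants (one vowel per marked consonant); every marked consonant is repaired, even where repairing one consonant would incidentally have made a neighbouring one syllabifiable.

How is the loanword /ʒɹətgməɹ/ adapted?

ʃɹətəgməɹə

Substitution: /ʒ/ → /ʃ/, giving /ʃɹətgməɹ/.
Syllabifying with onset maximization leaves /t/, /ɹ/ stranded (no codas are permitted; onsets may contain at most 2 consonants).
Each unlicensed consonant becomes the onset of a new syllable: /t/ → /tə/, /ɹ/ → /ɹə/.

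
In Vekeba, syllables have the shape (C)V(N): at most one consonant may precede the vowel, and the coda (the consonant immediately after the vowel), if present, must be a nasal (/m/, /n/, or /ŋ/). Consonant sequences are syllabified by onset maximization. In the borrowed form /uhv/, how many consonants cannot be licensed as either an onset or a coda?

Under (C)V(N), the unsyllabifiable consonants are /h/, /v/ (only a nasal (/m/, /n/, or /ŋ/) is licensed in coda position; onsets are limited to one consonant).

2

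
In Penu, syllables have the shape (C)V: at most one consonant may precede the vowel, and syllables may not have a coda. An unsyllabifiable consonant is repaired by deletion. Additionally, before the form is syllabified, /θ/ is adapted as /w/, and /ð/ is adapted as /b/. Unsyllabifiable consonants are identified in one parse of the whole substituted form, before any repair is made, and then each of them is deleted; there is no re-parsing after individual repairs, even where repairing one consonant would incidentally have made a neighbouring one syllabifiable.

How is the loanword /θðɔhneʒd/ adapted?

bɔne

Substitution: /θ/ → /w/, /ð/ → /b/, giving /wbɔhneʒd/.
Under (C)V, the unsyllabifiable consonants are /w/, /h/, /ʒ/, /d/ (no codas are permitted; onsets are limited to one consonant).
Each unlicensed consonant is deleted: /w/, /h/, /ʒ/, /d/.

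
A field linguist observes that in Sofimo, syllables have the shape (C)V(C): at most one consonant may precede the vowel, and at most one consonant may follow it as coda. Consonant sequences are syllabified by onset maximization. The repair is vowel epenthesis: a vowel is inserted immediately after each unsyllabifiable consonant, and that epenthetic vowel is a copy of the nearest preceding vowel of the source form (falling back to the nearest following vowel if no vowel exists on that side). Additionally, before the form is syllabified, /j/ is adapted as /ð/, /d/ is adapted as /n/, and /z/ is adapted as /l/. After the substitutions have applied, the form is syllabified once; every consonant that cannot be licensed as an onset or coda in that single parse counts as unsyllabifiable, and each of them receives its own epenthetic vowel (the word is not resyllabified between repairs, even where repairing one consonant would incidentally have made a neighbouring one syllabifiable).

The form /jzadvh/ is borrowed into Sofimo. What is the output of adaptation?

ðalanvaha

Substitution: /j/ → /ð/, /z/ → /l/, /d/ → /n/, giving /ðlanvh/.
The consonants /ð/, /v/, /h/ cannot be parsed into a legal (C)V(C) syllable (at most one coda consonant is licensed; onsets are limited to one consonant).
Each unlicensed consonant becomes the onset of a new syllable: /ð/ → /ða/, /v/ → /va/, /h/ → /ha/.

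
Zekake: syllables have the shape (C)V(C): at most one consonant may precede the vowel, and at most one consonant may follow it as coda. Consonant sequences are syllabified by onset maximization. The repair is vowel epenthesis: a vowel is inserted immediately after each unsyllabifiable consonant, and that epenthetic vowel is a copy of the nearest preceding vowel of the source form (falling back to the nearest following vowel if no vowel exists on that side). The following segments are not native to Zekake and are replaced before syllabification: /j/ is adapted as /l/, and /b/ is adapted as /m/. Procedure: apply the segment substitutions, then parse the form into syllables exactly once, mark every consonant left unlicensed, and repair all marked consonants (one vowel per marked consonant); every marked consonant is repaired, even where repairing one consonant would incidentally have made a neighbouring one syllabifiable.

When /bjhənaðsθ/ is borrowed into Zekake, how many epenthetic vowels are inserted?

4

After substitution the input is /mlhənaðsθ/.
The unsyllabifiable consonants are /m/, /l/, /s/, /θ/; each receives one epenthetic vowel.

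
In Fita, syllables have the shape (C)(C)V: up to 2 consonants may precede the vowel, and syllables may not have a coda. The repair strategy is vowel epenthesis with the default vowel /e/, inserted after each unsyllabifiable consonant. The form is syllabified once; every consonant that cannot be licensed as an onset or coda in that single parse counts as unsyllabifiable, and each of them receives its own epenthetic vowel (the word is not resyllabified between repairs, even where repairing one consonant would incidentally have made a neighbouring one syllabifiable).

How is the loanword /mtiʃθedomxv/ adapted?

The consonants /m/, /x/, /v/ cannot be parsed into a legal (C)(C)V syllable (no codas are permitted; onsets may contain at most 2 consonants).
Inserting the epenthetic vowel yields /m/ → /me/, /x/ → /xe/, /v/ → /ve/.

mtiʃθedomexeve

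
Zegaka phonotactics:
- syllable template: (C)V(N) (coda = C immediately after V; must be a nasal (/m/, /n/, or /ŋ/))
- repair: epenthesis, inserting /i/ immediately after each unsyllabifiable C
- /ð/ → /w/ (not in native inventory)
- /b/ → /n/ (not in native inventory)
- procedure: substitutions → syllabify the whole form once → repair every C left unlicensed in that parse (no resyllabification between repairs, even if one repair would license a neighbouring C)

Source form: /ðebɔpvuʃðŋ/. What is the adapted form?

Substitution: /ð/ → /w/, /b/ → /n/, giving /wenɔpvuʃwŋ/.
The consonants /p/, /ʃ/, /w/, /ŋ/ cannot be parsed into a legal (C)V(N) syllable (only a nasal (/m/, /n/, or /ŋ/) is licensed in coda position; onsets are limited to one consonant).
Epenthesis after each stranded consonant: /p/ → /pi/, /ʃ/ → /ʃi/, /w/ → /wi/, /ŋ/ → /ŋi/.

wenɔpivuʃiwiŋi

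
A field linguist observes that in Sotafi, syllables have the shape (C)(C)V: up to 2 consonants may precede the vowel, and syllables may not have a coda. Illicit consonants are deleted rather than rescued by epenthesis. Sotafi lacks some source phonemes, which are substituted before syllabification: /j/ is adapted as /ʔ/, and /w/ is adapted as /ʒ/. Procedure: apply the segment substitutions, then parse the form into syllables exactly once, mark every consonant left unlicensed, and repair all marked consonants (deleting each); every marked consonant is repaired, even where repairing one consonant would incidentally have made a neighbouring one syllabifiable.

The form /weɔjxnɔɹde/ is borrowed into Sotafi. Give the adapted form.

ʒeɔxnɔɹde

Substitution: /w/ → /ʒ/, /j/ → /ʔ/, giving /ʒeɔʔxnɔɹde/.
Syllabifying with onset maximization leaves /ʔ/ stranded (no codas are permitted; onsets may contain at most 2 consonants).
Each unlicensed consonant is deleted: /ʔ/.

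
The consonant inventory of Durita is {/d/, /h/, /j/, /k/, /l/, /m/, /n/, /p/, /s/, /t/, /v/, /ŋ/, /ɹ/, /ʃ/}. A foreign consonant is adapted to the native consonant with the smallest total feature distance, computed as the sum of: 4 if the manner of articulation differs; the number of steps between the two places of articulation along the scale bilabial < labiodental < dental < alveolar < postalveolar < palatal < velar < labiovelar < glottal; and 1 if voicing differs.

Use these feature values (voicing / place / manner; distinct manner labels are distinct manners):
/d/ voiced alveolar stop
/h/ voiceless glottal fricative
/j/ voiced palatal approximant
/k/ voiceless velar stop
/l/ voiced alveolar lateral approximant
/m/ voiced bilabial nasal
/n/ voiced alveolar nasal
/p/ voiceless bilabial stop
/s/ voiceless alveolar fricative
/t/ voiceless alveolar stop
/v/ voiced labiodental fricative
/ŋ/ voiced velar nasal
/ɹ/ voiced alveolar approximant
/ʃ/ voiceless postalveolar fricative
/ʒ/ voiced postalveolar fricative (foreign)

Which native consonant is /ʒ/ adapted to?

/ʃ/ is closest: same manner (fricative), place distance 0 (postalveolar→postalveolar), voicing differs (+1); total 1. Next closest is /s/ at distance 2.

ʃ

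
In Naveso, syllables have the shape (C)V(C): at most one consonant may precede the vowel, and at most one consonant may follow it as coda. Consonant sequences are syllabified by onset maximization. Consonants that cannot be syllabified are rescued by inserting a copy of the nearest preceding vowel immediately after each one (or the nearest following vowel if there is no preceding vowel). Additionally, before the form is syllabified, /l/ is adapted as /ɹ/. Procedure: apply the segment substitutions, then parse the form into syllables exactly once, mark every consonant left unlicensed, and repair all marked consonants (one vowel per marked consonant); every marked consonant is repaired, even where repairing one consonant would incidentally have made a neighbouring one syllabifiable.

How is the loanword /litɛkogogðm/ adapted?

Substitution: /l/ → /ɹ/, giving /ɹitɛkogogðm/.
Syllabifying with onset maximization leaves /ð/, /m/ stranded (at most one coda consonant is licensed; onsets are limited to one consonant).
Epenthesis after each stranded consonant: /ð/ → /ðo/, /m/ → /mo/.

ɹitɛkogogðomo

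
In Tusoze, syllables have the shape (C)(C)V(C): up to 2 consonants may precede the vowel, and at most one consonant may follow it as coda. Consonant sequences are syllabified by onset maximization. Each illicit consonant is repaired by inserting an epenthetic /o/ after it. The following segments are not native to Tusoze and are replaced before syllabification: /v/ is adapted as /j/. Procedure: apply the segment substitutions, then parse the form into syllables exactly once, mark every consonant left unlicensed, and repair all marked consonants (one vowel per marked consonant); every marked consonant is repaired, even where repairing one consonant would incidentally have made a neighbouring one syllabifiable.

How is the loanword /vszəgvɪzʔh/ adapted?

joszəgjɪzʔoho

Substitution: /v/ → /j/, giving /jszəgjɪzʔh/.
The consonants /j/, /ʔ/, /h/ cannot be parsed into a legal (C)(C)V(C) syllable (at most one coda consonant is licensed; onsets may contain at most 2 consonants).
Epenthesis after each stranded consonant: /j/ → /jo/, /ʔ/ → /ʔo/, /h/ → /ho/.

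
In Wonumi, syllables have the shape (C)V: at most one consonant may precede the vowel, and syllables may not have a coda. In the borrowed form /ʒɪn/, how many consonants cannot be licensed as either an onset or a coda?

The consonants /n/ cannot be parsed into a legal (C)V syllable (no codas are permitted; onsets are limited to one consonant).

1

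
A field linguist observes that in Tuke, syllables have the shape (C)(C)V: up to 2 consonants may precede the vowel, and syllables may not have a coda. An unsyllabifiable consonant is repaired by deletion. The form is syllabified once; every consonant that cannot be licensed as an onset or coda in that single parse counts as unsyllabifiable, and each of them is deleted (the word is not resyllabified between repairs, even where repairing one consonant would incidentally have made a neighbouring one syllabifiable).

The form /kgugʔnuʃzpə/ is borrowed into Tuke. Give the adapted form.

Syllabifying with onset maximization leaves /g/, /ʃ/ stranded (no codas are permitted; onsets may contain at most 2 consonants).
Each unlicensed consonant is deleted: /g/, /ʃ/.

kguʔnuzpə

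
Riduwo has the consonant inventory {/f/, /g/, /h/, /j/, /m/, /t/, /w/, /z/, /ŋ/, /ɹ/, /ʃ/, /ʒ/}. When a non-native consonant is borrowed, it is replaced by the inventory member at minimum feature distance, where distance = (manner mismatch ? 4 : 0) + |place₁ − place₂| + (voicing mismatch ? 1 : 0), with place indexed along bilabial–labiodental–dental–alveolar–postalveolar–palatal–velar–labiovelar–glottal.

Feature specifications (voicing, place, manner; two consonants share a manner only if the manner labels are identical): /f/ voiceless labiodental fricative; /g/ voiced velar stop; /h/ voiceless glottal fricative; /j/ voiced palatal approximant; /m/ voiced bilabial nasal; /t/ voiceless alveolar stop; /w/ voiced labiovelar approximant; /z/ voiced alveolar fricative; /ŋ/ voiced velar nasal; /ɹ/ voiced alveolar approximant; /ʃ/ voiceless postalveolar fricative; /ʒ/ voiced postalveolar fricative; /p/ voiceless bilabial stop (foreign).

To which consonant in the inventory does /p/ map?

t

/t/ is closest: same manner (stop), place distance 3 (bilabial→alveolar), same voicing; total 3. Next closest is /f/ at distance 5.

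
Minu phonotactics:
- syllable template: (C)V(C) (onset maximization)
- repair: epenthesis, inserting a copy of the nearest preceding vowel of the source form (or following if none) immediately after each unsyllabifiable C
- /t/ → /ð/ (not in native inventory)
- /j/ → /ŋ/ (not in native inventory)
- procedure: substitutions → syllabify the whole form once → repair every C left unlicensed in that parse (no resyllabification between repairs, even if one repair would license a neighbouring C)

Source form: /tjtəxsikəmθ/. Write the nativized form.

Substitution: /t/ → /ð/, /j/ → /ŋ/, giving /ðŋðəxsikəmθ/.
Syllabifying with onset maximization leaves /ð/, /ŋ/, /θ/ stranded (at most one coda consonant is licensed; onsets are limited to one consonant).
Epenthesis after each stranded consonant: /ð/ → /ðə/, /ŋ/ → /ŋə/, /θ/ → /θə/.

ðəŋəðəxsikəmθə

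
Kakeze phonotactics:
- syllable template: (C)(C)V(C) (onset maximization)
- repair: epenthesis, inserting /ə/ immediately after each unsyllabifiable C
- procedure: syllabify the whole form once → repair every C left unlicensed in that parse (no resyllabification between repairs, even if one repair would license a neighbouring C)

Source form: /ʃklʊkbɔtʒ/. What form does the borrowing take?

ʃəklʊkbɔtʒə

The consonants /ʃ/, /ʒ/ cannot be parsed into a legal (C)(C)V(C) syllable (at most one coda consonant is licensed; onsets may contain at most 2 consonants).
Epenthesis after each stranded consonant: /ʃ/ → /ʃə/, /ʒ/ → /ʒə/.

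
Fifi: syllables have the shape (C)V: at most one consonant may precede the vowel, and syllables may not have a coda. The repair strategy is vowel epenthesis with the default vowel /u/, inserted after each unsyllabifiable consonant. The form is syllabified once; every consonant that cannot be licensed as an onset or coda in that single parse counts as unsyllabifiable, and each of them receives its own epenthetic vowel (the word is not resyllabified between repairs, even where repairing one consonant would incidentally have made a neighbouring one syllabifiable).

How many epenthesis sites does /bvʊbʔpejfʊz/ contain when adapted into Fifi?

5

The unsyllabifiable consonants are /b/, /b/, /ʔ/, /j/, /z/; each receives one epenthetic vowel.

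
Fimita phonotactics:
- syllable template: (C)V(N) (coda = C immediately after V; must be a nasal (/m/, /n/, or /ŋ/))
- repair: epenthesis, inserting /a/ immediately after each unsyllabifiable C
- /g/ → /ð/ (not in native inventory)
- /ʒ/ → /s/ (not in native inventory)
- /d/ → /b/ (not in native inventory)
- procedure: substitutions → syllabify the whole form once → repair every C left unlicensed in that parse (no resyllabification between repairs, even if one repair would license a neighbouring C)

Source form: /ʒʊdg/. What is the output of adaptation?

sʊbaða

Substitution: /ʒ/ → /s/, /d/ → /b/, /g/ → /ð/, giving /sʊbð/.
Syllabifying with onset maximization leaves /b/, /ð/ stranded (only a nasal (/m/, /n/, or /ŋ/) is licensed in coda position; onsets are limited to one consonant).
Inserting the epenthetic vowel yields /b/ → /ba/, /ð/ → /ða/.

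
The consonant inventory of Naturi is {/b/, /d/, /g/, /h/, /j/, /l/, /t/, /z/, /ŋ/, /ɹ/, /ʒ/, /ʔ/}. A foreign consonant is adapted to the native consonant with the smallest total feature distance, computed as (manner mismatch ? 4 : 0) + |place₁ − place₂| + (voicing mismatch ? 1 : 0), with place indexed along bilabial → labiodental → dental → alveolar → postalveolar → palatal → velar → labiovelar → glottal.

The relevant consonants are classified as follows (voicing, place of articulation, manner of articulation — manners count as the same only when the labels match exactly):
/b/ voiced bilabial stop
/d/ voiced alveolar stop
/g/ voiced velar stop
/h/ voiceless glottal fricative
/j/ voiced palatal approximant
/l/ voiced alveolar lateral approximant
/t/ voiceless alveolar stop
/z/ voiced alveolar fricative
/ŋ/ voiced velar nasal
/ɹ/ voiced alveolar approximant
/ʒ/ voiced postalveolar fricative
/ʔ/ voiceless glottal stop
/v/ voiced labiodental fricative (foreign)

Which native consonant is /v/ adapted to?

/z/ is closest: same manner (fricative), place distance 2 (labiodental→alveolar), same voicing; total 2. Next closest is /ʒ/ at distance 3.

z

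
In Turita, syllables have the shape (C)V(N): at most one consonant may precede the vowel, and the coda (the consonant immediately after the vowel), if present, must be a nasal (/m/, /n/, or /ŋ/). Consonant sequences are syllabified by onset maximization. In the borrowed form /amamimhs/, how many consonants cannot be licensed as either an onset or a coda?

2

The consonants /h/, /s/ cannot be parsed into a legal (C)V(N) syllable (only a nasal (/m/, /n/, or /ŋ/) is licensed in coda position; onsets are limited to one consonant).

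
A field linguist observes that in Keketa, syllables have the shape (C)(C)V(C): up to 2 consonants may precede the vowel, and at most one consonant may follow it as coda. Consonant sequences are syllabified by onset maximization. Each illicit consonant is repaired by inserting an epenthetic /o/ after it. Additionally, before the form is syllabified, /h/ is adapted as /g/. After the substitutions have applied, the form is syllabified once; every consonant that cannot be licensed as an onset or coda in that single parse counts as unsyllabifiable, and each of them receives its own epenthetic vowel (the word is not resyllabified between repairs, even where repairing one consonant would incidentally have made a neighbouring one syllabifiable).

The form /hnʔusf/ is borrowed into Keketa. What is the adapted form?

Substitution: /h/ → /g/, giving /gnʔusf/.
Under (C)(C)V(C), the unsyllabifiable consonants are /g/, /f/ (at most one coda consonant is licensed; onsets may contain at most 2 consonants).
Epenthesis after each stranded consonant: /g/ → /go/, /f/ → /fo/.

gonʔusfo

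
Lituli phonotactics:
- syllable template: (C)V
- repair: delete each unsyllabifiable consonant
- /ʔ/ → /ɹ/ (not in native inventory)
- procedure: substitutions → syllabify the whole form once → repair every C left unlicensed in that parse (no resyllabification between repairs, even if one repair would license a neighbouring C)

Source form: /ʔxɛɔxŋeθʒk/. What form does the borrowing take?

Substitution: /ʔ/ → /ɹ/, giving /ɹxɛɔxŋeθʒk/.
Under (C)V, the unsyllabifiable consonants are /ɹ/, /x/, /θ/, /ʒ/, /k/ (no codas are permitted; onsets are limited to one consonant).
Each unlicensed consonant is deleted: /ɹ/, /x/, /θ/, /ʒ/, /k/.

xɛɔŋe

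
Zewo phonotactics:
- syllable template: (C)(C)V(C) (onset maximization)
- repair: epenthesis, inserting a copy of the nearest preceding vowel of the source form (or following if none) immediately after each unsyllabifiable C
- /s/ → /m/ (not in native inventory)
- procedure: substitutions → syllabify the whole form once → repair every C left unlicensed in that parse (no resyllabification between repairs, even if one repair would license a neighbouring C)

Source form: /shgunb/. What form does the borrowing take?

Substitution: /s/ → /m/, giving /mhgunb/.
Syllabifying with onset maximization leaves /m/, /b/ stranded (at most one coda consonant is licensed; onsets may contain at most 2 consonants).
Each unlicensed consonant becomes the onset of a new syllable: /m/ → /mu/, /b/ → /bu/.

muhgunbu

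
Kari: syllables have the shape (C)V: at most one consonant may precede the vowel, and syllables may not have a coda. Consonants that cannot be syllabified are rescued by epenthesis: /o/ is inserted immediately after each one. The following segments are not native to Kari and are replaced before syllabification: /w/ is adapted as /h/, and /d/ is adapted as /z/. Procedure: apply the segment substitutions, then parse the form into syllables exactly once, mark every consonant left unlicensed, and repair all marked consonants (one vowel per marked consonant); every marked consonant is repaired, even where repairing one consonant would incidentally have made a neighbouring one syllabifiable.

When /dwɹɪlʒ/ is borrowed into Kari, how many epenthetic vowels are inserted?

After substitution the input is /zhɹɪlʒ/.
The unsyllabifiable consonants are /z/, /h/, /l/, /ʒ/; each receives one epenthetic vowel.

4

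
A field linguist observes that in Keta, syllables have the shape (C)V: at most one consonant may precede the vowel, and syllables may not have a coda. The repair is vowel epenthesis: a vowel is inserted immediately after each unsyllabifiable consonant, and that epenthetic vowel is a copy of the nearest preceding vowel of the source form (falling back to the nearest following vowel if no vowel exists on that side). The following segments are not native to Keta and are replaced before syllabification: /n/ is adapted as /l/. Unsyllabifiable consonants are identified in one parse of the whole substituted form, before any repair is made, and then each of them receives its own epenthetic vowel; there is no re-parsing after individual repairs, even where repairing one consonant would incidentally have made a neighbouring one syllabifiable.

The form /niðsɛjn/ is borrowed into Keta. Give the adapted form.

liðisɛjɛlɛ

Substitution: /n/ → /l/, giving /liðsɛjl/.
Syllabifying with onset maximization leaves /ð/, /j/, /l/ stranded (no codas are permitted; onsets are limited to one consonant).
Epenthesis after each stranded consonant: /ð/ → /ði/, /j/ → /jɛ/, /l/ → /lɛ/.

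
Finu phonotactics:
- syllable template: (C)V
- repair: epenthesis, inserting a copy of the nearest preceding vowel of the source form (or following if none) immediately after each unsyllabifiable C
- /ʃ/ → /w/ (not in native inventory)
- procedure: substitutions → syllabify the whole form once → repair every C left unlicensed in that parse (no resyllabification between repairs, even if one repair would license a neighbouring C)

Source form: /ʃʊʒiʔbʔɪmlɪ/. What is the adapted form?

wʊʒiʔibiʔɪmɪlɪ

Substitution: /ʃ/ → /w/, giving /wʊʒiʔbʔɪmlɪ/.
Syllabifying with onset maximization leaves /ʔ/, /b/, /m/ stranded (no codas are permitted; onsets are limited to one consonant).
Inserting the epenthetic vowel yields /ʔ/ → /ʔi/, /b/ → /bi/, /m/ → /mɪ/.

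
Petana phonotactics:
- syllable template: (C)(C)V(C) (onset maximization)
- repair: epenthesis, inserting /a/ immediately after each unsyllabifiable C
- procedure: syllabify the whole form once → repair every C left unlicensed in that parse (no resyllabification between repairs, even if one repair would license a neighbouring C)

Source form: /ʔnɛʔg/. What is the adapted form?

ʔnɛʔga

Syllabifying with onset maximization leaves /g/ stranded (at most one coda consonant is licensed; onsets may contain at most 2 consonants).
Epenthesis after each stranded consonant: /g/ → /ga/.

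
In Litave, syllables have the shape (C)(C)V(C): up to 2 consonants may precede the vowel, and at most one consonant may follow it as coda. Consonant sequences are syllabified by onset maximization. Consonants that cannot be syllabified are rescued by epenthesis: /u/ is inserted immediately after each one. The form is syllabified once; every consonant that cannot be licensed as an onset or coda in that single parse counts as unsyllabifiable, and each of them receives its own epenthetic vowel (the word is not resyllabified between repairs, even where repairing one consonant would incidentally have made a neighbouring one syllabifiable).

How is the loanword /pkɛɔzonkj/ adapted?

The consonants /k/, /j/ cannot be parsed into a legal (C)(C)V(C) syllable (at most one coda consonant is licensed; onsets may contain at most 2 consonants).
Inserting the epenthetic vowel yields /k/ → /ku/, /j/ → /ju/.

pkɛɔzonkuju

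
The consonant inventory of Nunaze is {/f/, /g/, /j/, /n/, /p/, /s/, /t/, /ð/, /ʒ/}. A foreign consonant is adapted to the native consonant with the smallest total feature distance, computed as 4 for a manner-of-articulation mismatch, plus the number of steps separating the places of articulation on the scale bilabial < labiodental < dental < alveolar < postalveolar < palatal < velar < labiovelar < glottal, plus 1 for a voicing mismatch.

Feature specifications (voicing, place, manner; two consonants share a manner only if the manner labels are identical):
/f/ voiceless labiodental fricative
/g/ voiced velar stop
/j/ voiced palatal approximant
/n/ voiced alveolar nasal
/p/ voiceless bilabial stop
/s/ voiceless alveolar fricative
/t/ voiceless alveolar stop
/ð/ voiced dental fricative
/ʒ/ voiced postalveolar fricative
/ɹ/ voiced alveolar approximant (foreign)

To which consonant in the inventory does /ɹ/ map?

j

/j/ is closest: same manner (approximant), place distance 2 (alveolar→palatal), same voicing; total 2. Next closest is /n/ at distance 4.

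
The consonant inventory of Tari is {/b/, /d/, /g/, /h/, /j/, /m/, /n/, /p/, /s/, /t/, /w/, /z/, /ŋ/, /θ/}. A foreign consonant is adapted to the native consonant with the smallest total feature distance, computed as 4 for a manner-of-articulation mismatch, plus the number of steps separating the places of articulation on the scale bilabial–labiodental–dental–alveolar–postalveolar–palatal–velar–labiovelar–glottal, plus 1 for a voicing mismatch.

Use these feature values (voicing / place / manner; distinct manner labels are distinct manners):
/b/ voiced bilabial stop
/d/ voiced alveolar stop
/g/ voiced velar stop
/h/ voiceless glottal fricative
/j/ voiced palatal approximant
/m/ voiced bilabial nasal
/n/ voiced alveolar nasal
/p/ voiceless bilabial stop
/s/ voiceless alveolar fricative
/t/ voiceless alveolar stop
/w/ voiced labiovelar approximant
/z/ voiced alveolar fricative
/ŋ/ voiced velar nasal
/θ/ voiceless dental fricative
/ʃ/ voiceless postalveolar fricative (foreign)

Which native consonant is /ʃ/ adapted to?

s

/s/ is closest: same manner (fricative), place distance 1 (postalveolar→alveolar), same voicing; total 1. Next closest is /z/ at distance 2.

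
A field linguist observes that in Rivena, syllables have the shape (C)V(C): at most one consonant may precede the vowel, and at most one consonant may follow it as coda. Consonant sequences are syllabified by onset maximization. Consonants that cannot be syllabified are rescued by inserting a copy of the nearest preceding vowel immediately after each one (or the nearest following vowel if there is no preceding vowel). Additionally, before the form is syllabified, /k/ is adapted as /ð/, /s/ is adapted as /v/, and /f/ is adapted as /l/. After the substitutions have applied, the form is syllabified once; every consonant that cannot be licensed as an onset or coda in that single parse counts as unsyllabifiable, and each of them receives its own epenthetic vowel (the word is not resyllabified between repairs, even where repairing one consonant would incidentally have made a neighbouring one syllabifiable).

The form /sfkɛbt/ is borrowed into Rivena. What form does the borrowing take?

vɛlɛðɛbtɛ

Substitution: /s/ → /v/, /f/ → /l/, /k/ → /ð/, giving /vlðɛbt/.
Syllabifying with onset maximization leaves /v/, /l/, /t/ stranded (at most one coda consonant is licensed; onsets are limited to one consonant).
Inserting the epenthetic vowel yields /v/ → /vɛ/, /l/ → /lɛ/, /t/ → /tɛ/.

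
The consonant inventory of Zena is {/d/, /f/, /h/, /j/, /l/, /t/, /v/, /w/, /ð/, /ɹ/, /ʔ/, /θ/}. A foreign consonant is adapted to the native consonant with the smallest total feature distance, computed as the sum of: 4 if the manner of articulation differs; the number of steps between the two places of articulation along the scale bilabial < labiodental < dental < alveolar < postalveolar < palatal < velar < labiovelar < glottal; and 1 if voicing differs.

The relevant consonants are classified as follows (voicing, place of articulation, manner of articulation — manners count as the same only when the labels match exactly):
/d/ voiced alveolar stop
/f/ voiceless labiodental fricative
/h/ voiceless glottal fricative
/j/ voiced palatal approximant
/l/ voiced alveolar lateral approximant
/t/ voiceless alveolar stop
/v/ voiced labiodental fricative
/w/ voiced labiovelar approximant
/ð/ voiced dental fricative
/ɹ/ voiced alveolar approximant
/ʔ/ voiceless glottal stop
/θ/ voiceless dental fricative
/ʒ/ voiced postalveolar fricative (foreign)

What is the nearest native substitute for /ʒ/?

ð

/ð/ is closest: same manner (fricative), place distance 2 (postalveolar→dental), same voicing; total 2. Next closest is /v/ at distance 3.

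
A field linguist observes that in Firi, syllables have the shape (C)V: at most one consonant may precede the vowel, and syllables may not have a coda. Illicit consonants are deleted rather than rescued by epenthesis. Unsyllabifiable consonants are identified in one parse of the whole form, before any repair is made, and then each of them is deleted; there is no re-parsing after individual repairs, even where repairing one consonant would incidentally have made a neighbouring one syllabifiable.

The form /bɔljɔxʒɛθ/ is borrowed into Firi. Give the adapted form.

Under (C)V, the unsyllabifiable consonants are /l/, /x/, /θ/ (no codas are permitted; onsets are limited to one consonant).
Deletion applies to /l/, /x/, /θ/.

bɔjɔʒɛ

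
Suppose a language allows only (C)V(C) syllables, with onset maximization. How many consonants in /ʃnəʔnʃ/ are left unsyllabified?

Under (C)V(C), the unsyllabifiable consonants are /ʃ/, /n/, /ʃ/ (at most one coda consonant is licensed; onsets are limited to one consonant).

3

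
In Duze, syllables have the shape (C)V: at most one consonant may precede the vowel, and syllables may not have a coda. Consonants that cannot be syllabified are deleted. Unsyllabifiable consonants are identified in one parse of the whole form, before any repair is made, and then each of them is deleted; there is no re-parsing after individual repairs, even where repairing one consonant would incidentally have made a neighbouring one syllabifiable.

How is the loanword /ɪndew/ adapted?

ɪde

Syllabifying with onset maximization leaves /n/, /w/ stranded (no codas are permitted; onsets are limited to one consonant).
Each unlicensed consonant is deleted: /n/, /w/.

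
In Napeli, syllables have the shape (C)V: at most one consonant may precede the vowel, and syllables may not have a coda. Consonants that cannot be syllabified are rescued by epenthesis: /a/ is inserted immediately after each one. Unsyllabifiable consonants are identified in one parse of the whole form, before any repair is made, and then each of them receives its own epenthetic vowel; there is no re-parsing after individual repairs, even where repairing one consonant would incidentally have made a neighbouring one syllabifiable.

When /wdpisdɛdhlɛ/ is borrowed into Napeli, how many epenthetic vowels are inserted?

The unsyllabifiable consonants are /w/, /d/, /s/, /d/, /h/; each receives one epenthetic vowel.

5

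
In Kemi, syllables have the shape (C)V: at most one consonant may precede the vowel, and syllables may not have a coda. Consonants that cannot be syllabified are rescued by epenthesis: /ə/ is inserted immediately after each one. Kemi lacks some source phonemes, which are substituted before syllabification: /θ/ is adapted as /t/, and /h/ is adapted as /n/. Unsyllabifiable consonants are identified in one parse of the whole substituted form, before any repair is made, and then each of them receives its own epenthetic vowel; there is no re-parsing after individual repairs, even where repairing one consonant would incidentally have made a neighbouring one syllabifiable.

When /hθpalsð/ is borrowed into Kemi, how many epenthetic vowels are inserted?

5

After substitution the input is /ntpalsð/.
The unsyllabifiable consonants are /n/, /t/, /l/, /s/, /ð/; each receives one epenthetic vowel.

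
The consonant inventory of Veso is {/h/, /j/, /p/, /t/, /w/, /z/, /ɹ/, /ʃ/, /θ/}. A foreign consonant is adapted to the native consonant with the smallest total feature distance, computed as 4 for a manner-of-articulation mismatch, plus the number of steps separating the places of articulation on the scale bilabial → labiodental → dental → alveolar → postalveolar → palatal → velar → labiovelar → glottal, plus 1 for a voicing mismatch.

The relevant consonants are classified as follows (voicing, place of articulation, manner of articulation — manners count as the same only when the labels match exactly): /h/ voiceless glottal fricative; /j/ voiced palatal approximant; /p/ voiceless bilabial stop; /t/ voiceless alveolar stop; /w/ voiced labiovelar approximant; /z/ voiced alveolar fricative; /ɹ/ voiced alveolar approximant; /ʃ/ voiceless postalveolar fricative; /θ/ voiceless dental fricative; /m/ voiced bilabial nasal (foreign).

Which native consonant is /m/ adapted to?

/p/ is closest: manner differs (nasal→stop, +4), place distance 0 (bilabial→bilabial), voicing differs (+1); total 5. Next closest is /z/ at distance 7.

p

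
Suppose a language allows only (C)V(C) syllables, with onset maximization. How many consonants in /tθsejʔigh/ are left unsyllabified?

3

The consonants /t/, /θ/, /h/ cannot be parsed into a legal (C)V(C) syllable (at most one coda consonant is licensed; onsets are limited to one consonant).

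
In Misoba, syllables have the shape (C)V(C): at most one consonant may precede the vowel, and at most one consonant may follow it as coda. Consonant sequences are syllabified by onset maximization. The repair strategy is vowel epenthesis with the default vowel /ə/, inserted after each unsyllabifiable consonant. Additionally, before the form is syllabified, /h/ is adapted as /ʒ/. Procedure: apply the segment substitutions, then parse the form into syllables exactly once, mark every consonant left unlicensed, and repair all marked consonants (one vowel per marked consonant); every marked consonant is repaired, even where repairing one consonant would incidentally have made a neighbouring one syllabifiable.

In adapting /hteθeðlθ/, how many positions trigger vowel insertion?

After substitution the input is /ʒteθeðlθ/.
The unsyllabifiable consonants are /ʒ/, /l/, /θ/; each receives one epenthetic vowel.

3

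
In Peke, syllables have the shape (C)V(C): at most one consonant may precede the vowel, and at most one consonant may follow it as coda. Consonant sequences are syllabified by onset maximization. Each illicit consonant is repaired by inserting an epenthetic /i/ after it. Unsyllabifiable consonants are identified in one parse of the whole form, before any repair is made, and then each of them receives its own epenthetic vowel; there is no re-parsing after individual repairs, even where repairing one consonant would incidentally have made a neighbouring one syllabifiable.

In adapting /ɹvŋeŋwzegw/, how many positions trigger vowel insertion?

The unsyllabifiable consonants are /ɹ/, /v/, /w/, /w/; each receives one epenthetic vowel.

4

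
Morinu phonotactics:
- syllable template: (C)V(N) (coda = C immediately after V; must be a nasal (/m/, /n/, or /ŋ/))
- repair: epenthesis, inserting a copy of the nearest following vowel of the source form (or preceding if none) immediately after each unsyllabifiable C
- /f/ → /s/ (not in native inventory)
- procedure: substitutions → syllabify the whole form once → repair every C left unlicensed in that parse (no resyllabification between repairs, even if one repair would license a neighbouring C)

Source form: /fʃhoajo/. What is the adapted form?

Substitution: /f/ → /s/, giving /sʃhoajo/.
Syllabifying with onset maximization leaves /s/, /ʃ/ stranded (only a nasal (/m/, /n/, or /ŋ/) is licensed in coda position; onsets are limited to one consonant).
Epenthesis after each stranded consonant: /s/ → /so/, /ʃ/ → /ʃo/.

soʃohoajo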